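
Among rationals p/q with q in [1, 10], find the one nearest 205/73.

14/5

Expand x = 205/73 as a continued fraction with the Euclidean algorithm:
  205 = 2*73 + 59, so a_0 = 2.
  73 = 1*59 + 14, so a_1 = 1.
  59 = 4*14 + 3, so a_2 = 4.
  14 = 4*3 + 2, so a_3 = 4.
  3 = 1*2 + 1, so a_4 = 1.
  2 = 2*1 + 0, so a_5 = 2.
so x = [2; 1, 4, 4, 1, 2].
Convergents (p_i = a_i*p_{i-1} + p_{i-2}, q_i = a_i*q_{i-1} + q_{i-2} with p_{-2}=0, p_{-1}=1, q_{-2}=1, q_{-1}=0), until the denominator exceeds 10:
  i=0: a_0=2, p_0 = 2*1 + 0 = 2, q_0 = 2*0 + 1 = 1.
  i=1: a_1=1, p_1 = 1*2 + 1 = 3, q_1 = 1*1 + 0 = 1.
  i=2: a_2=4, p_2 = 4*3 + 2 = 14, q_2 = 4*1 + 1 = 5.
  i=3: a_3=4, p_3 = 4*14 + 3 = 59, q_3 = 4*5 + 1 = 21.
q_3 = 21 > 10, so the last convergent with denominator <= 10 is p_2/q_2 = 14/5.
The closest fraction with denominator <= 10 is either p_2/q_2 or the intermediate fraction (k*p_2 + p_1)/(k*q_2 + q_1) with the largest k >= 1 whose denominator stays <= 10; these approach x as k grows, and every other convergent or intermediate fraction in range is farther away.
Largest k: floor((10 - q_1)/q_2) = floor((10 - 1)/5) = 1.
That gives (1*14 + 3)/(1*5 + 1) = 17/6.
Compare the errors: |x - 14/5| = |205*5 - 14*73|/(73*5) = 3/365, and |x - 17/6| = |205*6 - 17*73|/(73*6) = 11/438.
Cross-multiplying, 3*438 = 1314 < 4015 = 11*365, so 3/365 is smaller: the convergent 14/5 is closer to x than 17/6.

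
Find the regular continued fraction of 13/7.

[1; 1, 6]

Run the Euclidean algorithm on 13 and 7; the successive quotients are the partial quotients a_0, a_1, ... (each step inverts the fractional part left over by the previous one):
  13 = 1*7 + 6, so a_0 = 1.
  7 = 1*6 + 1, so a_1 = 1.
  6 = 6*1 + 0, so a_2 = 6.
The remainder reaches 0 after 3 divisions, so the expansion has 3 partial quotients, read off in order.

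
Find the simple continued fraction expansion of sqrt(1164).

Write x_i = (sqrt(1164) + m_i)/d_i with (m_0, d_0) = (0, 1). a_0 = floor(sqrt(1164)) = 34, since 34^2 = 1156 <= 1164 < 1225 = 35^2.
Iterate m_{i+1} = d_i*a_i - m_i, d_{i+1} = (1164 - m_{i+1}^2)/d_i, a_{i+1} = floor((a_0 + m_{i+1})/d_{i+1}):
  m_1 = 1*34 - 0 = 34, d_1 = (1164 - 34^2)/1 = 8/1 = 8, a_1 = floor((34 + 34)/8) = 8.
  m_2 = 8*8 - 34 = 30, d_2 = (1164 - 30^2)/8 = 264/8 = 33, a_2 = floor((34 + 30)/33) = 1.
  m_3 = 33*1 - 30 = 3, d_3 = (1164 - 3^2)/33 = 1155/33 = 35, a_3 = floor((34 + 3)/35) = 1.
  m_4 = 35*1 - 3 = 32, d_4 = (1164 - 32^2)/35 = 140/35 = 4, a_4 = floor((34 + 32)/4) = 16.
  m_5 = 4*16 - 32 = 32, d_5 = (1164 - 32^2)/4 = 140/4 = 35, a_5 = floor((34 + 32)/35) = 1.
  m_6 = 35*1 - 32 = 3, d_6 = (1164 - 3^2)/35 = 1155/35 = 33, a_6 = floor((34 + 3)/33) = 1.
  m_7 = 33*1 - 3 = 30, d_7 = (1164 - 30^2)/33 = 264/33 = 8, a_7 = floor((34 + 30)/8) = 8.
  m_8 = 8*8 - 30 = 34, d_8 = (1164 - 34^2)/8 = 8/8 = 1, a_8 = floor((34 + 34)/1) = 68.
  m_9 = 1*68 - 34 = 34, d_9 = (1164 - 34^2)/1 = 8/1 = 8: (m_9, d_9) = (m_1, d_1) = (34, 8), so from here the quotients repeat a_1, ..., a_8; the period length is 8.
Hence the expansion of sqrt(1164) is a_0 = 34 followed by the repeating block 8, 1, 1, 16, 1, 1, 8, 68 (period 8).

[34; (8, 1, 1, 16, 1, 1, 8, 68)]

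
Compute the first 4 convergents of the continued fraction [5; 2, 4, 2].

Using the convergent recurrence p_i = a_i*p_{i-1} + p_{i-2}, q_i = a_i*q_{i-1} + q_{i-2} with p_{-2}=0, p_{-1}=1, q_{-2}=1, q_{-1}=0:
  i=0: a_0=5, p_0 = 5*1 + 0 = 5, q_0 = 5*0 + 1 = 1.
  i=1: a_1=2, p_1 = 2*5 + 1 = 11, q_1 = 2*1 + 0 = 2.
  i=2: a_2=4, p_2 = 4*11 + 5 = 49, q_2 = 4*2 + 1 = 9.
  i=3: a_3=2, p_3 = 2*49 + 11 = 109, q_3 = 2*9 + 2 = 20.

5/1, 11/2, 49/9, 109/20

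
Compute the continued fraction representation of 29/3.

Run the Euclidean algorithm on 29 and 3; the successive quotients are the partial quotients a_0, a_1, ... (each step inverts the fractional part left over by the previous one):
  29 = 9*3 + 2, so a_0 = 9.
  3 = 1*2 + 1, so a_1 = 1.
  2 = 2*1 + 0, so a_2 = 2.
The remainder reaches 0 after 3 divisions, so the expansion has 3 partial quotients, read off in order.

[9; 1, 2]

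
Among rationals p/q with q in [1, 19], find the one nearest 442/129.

Expand x = 442/129 as a continued fraction with the Euclidean algorithm:
  442 = 3*129 + 55, so a_0 = 3.
  129 = 2*55 + 19, so a_1 = 2.
  55 = 2*19 + 17, so a_2 = 2.
  19 = 1*17 + 2, so a_3 = 1.
  17 = 8*2 + 1, so a_4 = 8.
  2 = 2*1 + 0, so a_5 = 2.
so x = [3; 2, 2, 1, 8, 2].
Convergents (p_i = a_i*p_{i-1} + p_{i-2}, q_i = a_i*q_{i-1} + q_{i-2} with p_{-2}=0, p_{-1}=1, q_{-2}=1, q_{-1}=0), until the denominator exceeds 19:
  i=0: a_0=3, p_0 = 3*1 + 0 = 3, q_0 = 3*0 + 1 = 1.
  i=1: a_1=2, p_1 = 2*3 + 1 = 7, q_1 = 2*1 + 0 = 2.
  i=2: a_2=2, p_2 = 2*7 + 3 = 17, q_2 = 2*2 + 1 = 5.
  i=3: a_3=1, p_3 = 1*17 + 7 = 24, q_3 = 1*5 + 2 = 7.
  i=4: a_4=8, p_4 = 8*24 + 17 = 209, q_4 = 8*7 + 5 = 61.
q_4 = 61 > 19, so the last convergent with denominator <= 19 is p_3/q_3 = 24/7.
The closest fraction with denominator <= 19 is either p_3/q_3 or the intermediate fraction (k*p_3 + p_2)/(k*q_3 + q_2) with the largest k >= 1 whose denominator stays <= 19; these approach x as k grows, and every other convergent or intermediate fraction in range is farther away.
Largest k: floor((19 - q_2)/q_3) = floor((19 - 5)/7) = 2.
That gives (2*24 + 17)/(2*7 + 5) = 65/19.
Compare the errors: |x - 24/7| = |442*7 - 24*129|/(129*7) = 2/903, and |x - 65/19| = |442*19 - 65*129|/(129*19) = 13/2451.
Cross-multiplying, 2*2451 = 4902 < 11739 = 13*903, so 2/903 is smaller: the convergent 24/7 is closer to x than 65/19.

24/7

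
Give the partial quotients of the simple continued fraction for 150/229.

[0; 1, 1, 1, 8, 1, 7]

Run the Euclidean algorithm on 150 and 229; the successive quotients are the partial quotients a_0, a_1, ... (each step inverts the fractional part left over by the previous one):
  150 = 0*229 + 150, so a_0 = 0.
  229 = 1*150 + 79, so a_1 = 1.
  150 = 1*79 + 71, so a_2 = 1.
  79 = 1*71 + 8, so a_3 = 1.
  71 = 8*8 + 7, so a_4 = 8.
  8 = 1*7 + 1, so a_5 = 1.
  7 = 7*1 + 0, so a_6 = 7.
The remainder reaches 0 after 7 divisions, so the expansion has 7 partial quotients, read off in order.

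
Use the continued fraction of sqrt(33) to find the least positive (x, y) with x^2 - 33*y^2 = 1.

First expand sqrt(33) as a continued fraction. With x_i = (sqrt(33) + m_i)/d_i and (m_0, d_0) = (0, 1): a_0 = floor(sqrt(33)) = 5, since 5^2 = 25 <= 33 < 36 = 6^2.
Iterate m_{i+1} = d_i*a_i - m_i, d_{i+1} = (33 - m_{i+1}^2)/d_i, a_{i+1} = floor((a_0 + m_{i+1})/d_{i+1}):
  m_1 = 1*5 - 0 = 5, d_1 = (33 - 5^2)/1 = 8/1 = 8, a_1 = floor((5 + 5)/8) = 1.
  m_2 = 8*1 - 5 = 3, d_2 = (33 - 3^2)/8 = 24/8 = 3, a_2 = floor((5 + 3)/3) = 2.
  m_3 = 3*2 - 3 = 3, d_3 = (33 - 3^2)/3 = 24/3 = 8, a_3 = floor((5 + 3)/8) = 1.
  m_4 = 8*1 - 3 = 5, d_4 = (33 - 5^2)/8 = 8/8 = 1, a_4 = floor((5 + 5)/1) = 10.
  m_5 = 1*10 - 5 = 5, d_5 = (33 - 5^2)/1 = 8/1 = 8: (m_5, d_5) = (m_1, d_1) = (5, 8), so from here the quotients repeat a_1, ..., a_4; the period length is 4.
So sqrt(33) = [5; (1, 2, 1, 10)] with period length k = 4.
k is even, so the fundamental solution of x^2 - 33y^2 = 1 is (p_{k-1}, q_{k-1}) = (p_3, q_3); compute convergents through index 3.
Convergents (p_i = a_i*p_{i-1} + p_{i-2}, q_i = a_i*q_{i-1} + q_{i-2} with p_{-2}=0, p_{-1}=1, q_{-2}=1, q_{-1}=0):
  i=0: a_0=5, p_0 = 5*1 + 0 = 5, q_0 = 5*0 + 1 = 1.
  i=1: a_1=1, p_1 = 1*5 + 1 = 6, q_1 = 1*1 + 0 = 1.
  i=2: a_2=2, p_2 = 2*6 + 5 = 17, q_2 = 2*1 + 1 = 3.
  i=3: a_3=1, p_3 = 1*17 + 6 = 23, q_3 = 1*3 + 1 = 4.
Check: 23^2 - 33*4^2 = 529 - 528 = 1, so (x, y) = (23, 4) solves the equation, and by the theorem it is the least positive solution.

(x, y) = (23, 4)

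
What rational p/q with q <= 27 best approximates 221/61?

29/8

Expand x = 221/61 as a continued fraction with the Euclidean algorithm:
  221 = 3*61 + 38, so a_0 = 3.
  61 = 1*38 + 23, so a_1 = 1.
  38 = 1*23 + 15, so a_2 = 1.
  23 = 1*15 + 8, so a_3 = 1.
  15 = 1*8 + 7, so a_4 = 1.
  8 = 1*7 + 1, so a_5 = 1.
  7 = 7*1 + 0, so a_6 = 7.
so x = [3; 1, 1, 1, 1, 1, 7].
Convergents (p_i = a_i*p_{i-1} + p_{i-2}, q_i = a_i*q_{i-1} + q_{i-2} with p_{-2}=0, p_{-1}=1, q_{-2}=1, q_{-1}=0), until the denominator exceeds 27:
  i=0: a_0=3, p_0 = 3*1 + 0 = 3, q_0 = 3*0 + 1 = 1.
  i=1: a_1=1, p_1 = 1*3 + 1 = 4, q_1 = 1*1 + 0 = 1.
  i=2: a_2=1, p_2 = 1*4 + 3 = 7, q_2 = 1*1 + 1 = 2.
  i=3: a_3=1, p_3 = 1*7 + 4 = 11, q_3 = 1*2 + 1 = 3.
  i=4: a_4=1, p_4 = 1*11 + 7 = 18, q_4 = 1*3 + 2 = 5.
  i=5: a_5=1, p_5 = 1*18 + 11 = 29, q_5 = 1*5 + 3 = 8.
  i=6: a_6=7, p_6 = 7*29 + 18 = 221, q_6 = 7*8 + 5 = 61.
q_6 = 61 > 27, so the last convergent with denominator <= 27 is p_5/q_5 = 29/8.
The closest fraction with denominator <= 27 is either p_5/q_5 or the intermediate fraction (k*p_5 + p_4)/(k*q_5 + q_4) with the largest k >= 1 whose denominator stays <= 27; these approach x as k grows, and every other convergent or intermediate fraction in range is farther away.
Largest k: floor((27 - q_4)/q_5) = floor((27 - 5)/8) = 2.
That gives (2*29 + 18)/(2*8 + 5) = 76/21.
Compare the errors: |x - 29/8| = |221*8 - 29*61|/(61*8) = 1/488, and |x - 76/21| = |221*21 - 76*61|/(61*21) = 5/1281.
Cross-multiplying, 1*1281 = 1281 < 2440 = 5*488, so 1/488 is smaller: the convergent 29/8 is closer to x than 76/21.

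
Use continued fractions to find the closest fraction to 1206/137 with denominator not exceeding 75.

625/71

Expand x = 1206/137 as a continued fraction with the Euclidean algorithm:
  1206 = 8*137 + 110, so a_0 = 8.
  137 = 1*110 + 27, so a_1 = 1.
  110 = 4*27 + 2, so a_2 = 4.
  27 = 13*2 + 1, so a_3 = 13.
  2 = 2*1 + 0, so a_4 = 2.
so x = [8; 1, 4, 13, 2].
Convergents (p_i = a_i*p_{i-1} + p_{i-2}, q_i = a_i*q_{i-1} + q_{i-2} with p_{-2}=0, p_{-1}=1, q_{-2}=1, q_{-1}=0), until the denominator exceeds 75:
  i=0: a_0=8, p_0 = 8*1 + 0 = 8, q_0 = 8*0 + 1 = 1.
  i=1: a_1=1, p_1 = 1*8 + 1 = 9, q_1 = 1*1 + 0 = 1.
  i=2: a_2=4, p_2 = 4*9 + 8 = 44, q_2 = 4*1 + 1 = 5.
  i=3: a_3=13, p_3 = 13*44 + 9 = 581, q_3 = 13*5 + 1 = 66.
  i=4: a_4=2, p_4 = 2*581 + 44 = 1206, q_4 = 2*66 + 5 = 137.
q_4 = 137 > 75, so the last convergent with denominator <= 75 is p_3/q_3 = 581/66.
The closest fraction with denominator <= 75 is either p_3/q_3 or the intermediate fraction (k*p_3 + p_2)/(k*q_3 + q_2) with the largest k >= 1 whose denominator stays <= 75; these approach x as k grows, and every other convergent or intermediate fraction in range is farther away.
Largest k: floor((75 - q_2)/q_3) = floor((75 - 5)/66) = 1.
That gives (1*581 + 44)/(1*66 + 5) = 625/71.
Compare the errors: |x - 581/66| = |1206*66 - 581*137|/(137*66) = 1/9042, and |x - 625/71| = |1206*71 - 625*137|/(137*71) = 1/9727.
Cross-multiplying, 1*9042 = 9042 < 9727 = 1*9727, so 1/9727 is smaller: the intermediate fraction 625/71 is closer to x than 581/66.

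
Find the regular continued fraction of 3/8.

Run the Euclidean algorithm on 3 and 8; the successive quotients are the partial quotients a_0, a_1, ... (each step inverts the fractional part left over by the previous one):
  3 = 0*8 + 3, so a_0 = 0.
  8 = 2*3 + 2, so a_1 = 2.
  3 = 1*2 + 1, so a_2 = 1.
  2 = 2*1 + 0, so a_3 = 2.
The remainder reaches 0 after 4 divisions, so the expansion has 4 partial quotients, read off in order.

[0; 2, 1, 2]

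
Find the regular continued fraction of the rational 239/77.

Run the Euclidean algorithm on 239 and 77; the successive quotients are the partial quotients a_0, a_1, ... (each step inverts the fractional part left over by the previous one):
  239 = 3*77 + 8, so a_0 = 3.
  77 = 9*8 + 5, so a_1 = 9.
  8 = 1*5 + 3, so a_2 = 1.
  5 = 1*3 + 2, so a_3 = 1.
  3 = 1*2 + 1, so a_4 = 1.
  2 = 2*1 + 0, so a_5 = 2.
The remainder reaches 0 after 6 divisions, so the expansion has 6 partial quotients, read off in order.

[3; 9, 1, 1, 1, 2]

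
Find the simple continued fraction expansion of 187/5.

[37; 2, 2]

Run the Euclidean algorithm on 187 and 5; the successive quotients are the partial quotients a_0, a_1, ... (each step inverts the fractional part left over by the previous one):
  187 = 37*5 + 2, so a_0 = 37.
  5 = 2*2 + 1, so a_1 = 2.
  2 = 2*1 + 0, so a_2 = 2.
The remainder reaches 0 after 3 divisions, so the expansion has 3 partial quotients, read off in order.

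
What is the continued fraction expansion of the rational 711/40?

[17; 1, 3, 2, 4]

Run the Euclidean algorithm on 711 and 40; the successive quotients are the partial quotients a_0, a_1, ... (each step inverts the fractional part left over by the previous one):
  711 = 17*40 + 31, so a_0 = 17.
  40 = 1*31 + 9, so a_1 = 1.
  31 = 3*9 + 4, so a_2 = 3.
  9 = 2*4 + 1, so a_3 = 2.
  4 = 4*1 + 0, so a_4 = 4.
The remainder reaches 0 after 5 divisions, so the expansion has 5 partial quotients, read off in order.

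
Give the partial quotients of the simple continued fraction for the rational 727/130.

Run the Euclidean algorithm on 727 and 130; the successive quotients are the partial quotients a_0, a_1, ... (each step inverts the fractional part left over by the previous one):
  727 = 5*130 + 77, so a_0 = 5.
  130 = 1*77 + 53, so a_1 = 1.
  77 = 1*53 + 24, so a_2 = 1.
  53 = 2*24 + 5, so a_3 = 2.
  24 = 4*5 + 4, so a_4 = 4.
  5 = 1*4 + 1, so a_5 = 1.
  4 = 4*1 + 0, so a_6 = 4.
The remainder reaches 0 after 7 divisions, so the expansion has 7 partial quotients, read off in order.

[5; 1, 1, 2, 4, 1, 4]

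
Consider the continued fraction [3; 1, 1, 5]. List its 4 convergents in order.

Using the convergent recurrence p_i = a_i*p_{i-1} + p_{i-2}, q_i = a_i*q_{i-1} + q_{i-2} with p_{-2}=0, p_{-1}=1, q_{-2}=1, q_{-1}=0:
  i=0: a_0=3, p_0 = 3*1 + 0 = 3, q_0 = 3*0 + 1 = 1.
  i=1: a_1=1, p_1 = 1*3 + 1 = 4, q_1 = 1*1 + 0 = 1.
  i=2: a_2=1, p_2 = 1*4 + 3 = 7, q_2 = 1*1 + 1 = 2.
  i=3: a_3=5, p_3 = 5*7 + 4 = 39, q_3 = 5*2 + 1 = 11.

3/1, 4/1, 7/2, 39/11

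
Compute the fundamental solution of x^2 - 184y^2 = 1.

First expand sqrt(184) as a continued fraction. With x_i = (sqrt(184) + m_i)/d_i and (m_0, d_0) = (0, 1): a_0 = floor(sqrt(184)) = 13, since 13^2 = 169 <= 184 < 196 = 14^2.
Iterate m_{i+1} = d_i*a_i - m_i, d_{i+1} = (184 - m_{i+1}^2)/d_i, a_{i+1} = floor((a_0 + m_{i+1})/d_{i+1}):
  m_1 = 1*13 - 0 = 13, d_1 = (184 - 13^2)/1 = 15/1 = 15, a_1 = floor((13 + 13)/15) = 1.
  m_2 = 15*1 - 13 = 2, d_2 = (184 - 2^2)/15 = 180/15 = 12, a_2 = floor((13 + 2)/12) = 1.
  m_3 = 12*1 - 2 = 10, d_3 = (184 - 10^2)/12 = 84/12 = 7, a_3 = floor((13 + 10)/7) = 3.
  m_4 = 7*3 - 10 = 11, d_4 = (184 - 11^2)/7 = 63/7 = 9, a_4 = floor((13 + 11)/9) = 2.
  m_5 = 9*2 - 11 = 7, d_5 = (184 - 7^2)/9 = 135/9 = 15, a_5 = floor((13 + 7)/15) = 1.
  m_6 = 15*1 - 7 = 8, d_6 = (184 - 8^2)/15 = 120/15 = 8, a_6 = floor((13 + 8)/8) = 2.
  m_7 = 8*2 - 8 = 8, d_7 = (184 - 8^2)/8 = 120/8 = 15, a_7 = floor((13 + 8)/15) = 1.
  m_8 = 15*1 - 8 = 7, d_8 = (184 - 7^2)/15 = 135/15 = 9, a_8 = floor((13 + 7)/9) = 2.
  m_9 = 9*2 - 7 = 11, d_9 = (184 - 11^2)/9 = 63/9 = 7, a_9 = floor((13 + 11)/7) = 3.
  m_10 = 7*3 - 11 = 10, d_10 = (184 - 10^2)/7 = 84/7 = 12, a_10 = floor((13 + 10)/12) = 1.
  m_11 = 12*1 - 10 = 2, d_11 = (184 - 2^2)/12 = 180/12 = 15, a_11 = floor((13 + 2)/15) = 1.
  m_12 = 15*1 - 2 = 13, d_12 = (184 - 13^2)/15 = 15/15 = 1, a_12 = floor((13 + 13)/1) = 26.
  m_13 = 1*26 - 13 = 13, d_13 = (184 - 13^2)/1 = 15/1 = 15: (m_13, d_13) = (m_1, d_1) = (13, 15), so from here the quotients repeat a_1, ..., a_12; the period length is 12.
So sqrt(184) = [13; (1, 1, 3, 2, 1, 2, 1, 2, 3, 1, 1, 26)] with period length k = 12.
k is even, so the fundamental solution of x^2 - 184y^2 = 1 is (p_{k-1}, q_{k-1}) = (p_11, q_11); compute convergents through index 11.
Convergents (p_i = a_i*p_{i-1} + p_{i-2}, q_i = a_i*q_{i-1} + q_{i-2} with p_{-2}=0, p_{-1}=1, q_{-2}=1, q_{-1}=0):
  i=0: a_0=13, p_0 = 13*1 + 0 = 13, q_0 = 13*0 + 1 = 1.
  i=1: a_1=1, p_1 = 1*13 + 1 = 14, q_1 = 1*1 + 0 = 1.
  i=2: a_2=1, p_2 = 1*14 + 13 = 27, q_2 = 1*1 + 1 = 2.
  i=3: a_3=3, p_3 = 3*27 + 14 = 95, q_3 = 3*2 + 1 = 7.
  i=4: a_4=2, p_4 = 2*95 + 27 = 217, q_4 = 2*7 + 2 = 16.
  i=5: a_5=1, p_5 = 1*217 + 95 = 312, q_5 = 1*16 + 7 = 23.
  i=6: a_6=2, p_6 = 2*312 + 217 = 841, q_6 = 2*23 + 16 = 62.
  i=7: a_7=1, p_7 = 1*841 + 312 = 1153, q_7 = 1*62 + 23 = 85.
  i=8: a_8=2, p_8 = 2*1153 + 841 = 3147, q_8 = 2*85 + 62 = 232.
  i=9: a_9=3, p_9 = 3*3147 + 1153 = 10594, q_9 = 3*232 + 85 = 781.
  i=10: a_10=1, p_10 = 1*10594 + 3147 = 13741, q_10 = 1*781 + 232 = 1013.
  i=11: a_11=1, p_11 = 1*13741 + 10594 = 24335, q_11 = 1*1013 + 781 = 1794.
Check: 24335^2 - 184*1794^2 = 592192225 - 592192224 = 1, so (x, y) = (24335, 1794) solves the equation, and by the theorem it is the least positive solution.

(x, y) = (24335, 1794)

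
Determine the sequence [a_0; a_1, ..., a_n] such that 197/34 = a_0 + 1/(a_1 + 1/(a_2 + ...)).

[5; 1, 3, 1, 6]

Run the Euclidean algorithm on 197 and 34; the successive quotients are the partial quotients a_0, a_1, ... (each step inverts the fractional part left over by the previous one):
  197 = 5*34 + 27, so a_0 = 5.
  34 = 1*27 + 7, so a_1 = 1.
  27 = 3*7 + 6, so a_2 = 3.
  7 = 1*6 + 1, so a_3 = 1.
  6 = 6*1 + 0, so a_4 = 6.
The remainder reaches 0 after 5 divisions, so the expansion has 5 partial quotients, read off in order.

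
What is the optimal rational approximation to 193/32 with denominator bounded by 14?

6/1

Expand x = 193/32 as a continued fraction with the Euclidean algorithm:
  193 = 6*32 + 1, so a_0 = 6.
  32 = 32*1 + 0, so a_1 = 32.
so x = [6; 32].
Convergents (p_i = a_i*p_{i-1} + p_{i-2}, q_i = a_i*q_{i-1} + q_{i-2} with p_{-2}=0, p_{-1}=1, q_{-2}=1, q_{-1}=0), until the denominator exceeds 14:
  i=0: a_0=6, p_0 = 6*1 + 0 = 6, q_0 = 6*0 + 1 = 1.
  i=1: a_1=32, p_1 = 32*6 + 1 = 193, q_1 = 32*1 + 0 = 32.
q_1 = 32 > 14, so the last convergent with denominator <= 14 is p_0/q_0 = 6/1.
The closest fraction with denominator <= 14 is either p_0/q_0 or the intermediate fraction (k*p_0 + p_{-1})/(k*q_0 + q_{-1}) with the largest k >= 1 whose denominator stays <= 14; these approach x as k grows, and every other convergent or intermediate fraction in range is farther away.
Largest k: floor((14 - q_{-1})/q_0) = floor((14 - 0)/1) = 14 (using the seeds p_{-1} = 1, q_{-1} = 0).
That gives (14*6 + 1)/(14*1 + 0) = 85/14.
Compare the errors: |x - 6/1| = |193*1 - 6*32|/(32*1) = 1/32, and |x - 85/14| = |193*14 - 85*32|/(32*14) = 18/448.
Cross-multiplying, 1*448 = 448 < 576 = 18*32, so 1/32 is smaller: the convergent 6/1 is closer to x than 85/14.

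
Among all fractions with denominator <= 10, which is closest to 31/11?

Expand x = 31/11 as a continued fraction with the Euclidean algorithm:
  31 = 2*11 + 9, so a_0 = 2.
  11 = 1*9 + 2, so a_1 = 1.
  9 = 4*2 + 1, so a_2 = 4.
  2 = 2*1 + 0, so a_3 = 2.
so x = [2; 1, 4, 2].
Convergents (p_i = a_i*p_{i-1} + p_{i-2}, q_i = a_i*q_{i-1} + q_{i-2} with p_{-2}=0, p_{-1}=1, q_{-2}=1, q_{-1}=0), until the denominator exceeds 10:
  i=0: a_0=2, p_0 = 2*1 + 0 = 2, q_0 = 2*0 + 1 = 1.
  i=1: a_1=1, p_1 = 1*2 + 1 = 3, q_1 = 1*1 + 0 = 1.
  i=2: a_2=4, p_2 = 4*3 + 2 = 14, q_2 = 4*1 + 1 = 5.
  i=3: a_3=2, p_3 = 2*14 + 3 = 31, q_3 = 2*5 + 1 = 11.
q_3 = 11 > 10, so the last convergent with denominator <= 10 is p_2/q_2 = 14/5.
The closest fraction with denominator <= 10 is either p_2/q_2 or the intermediate fraction (k*p_2 + p_1)/(k*q_2 + q_1) with the largest k >= 1 whose denominator stays <= 10; these approach x as k grows, and every other convergent or intermediate fraction in range is farther away.
Largest k: floor((10 - q_1)/q_2) = floor((10 - 1)/5) = 1.
That gives (1*14 + 3)/(1*5 + 1) = 17/6.
Compare the errors: |x - 14/5| = |31*5 - 14*11|/(11*5) = 1/55, and |x - 17/6| = |31*6 - 17*11|/(11*6) = 1/66.
Cross-multiplying, 1*55 = 55 < 66 = 1*66, so 1/66 is smaller: the intermediate fraction 17/6 is closer to x than 14/5.

17/6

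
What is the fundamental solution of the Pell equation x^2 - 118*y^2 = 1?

(x, y) = (306917, 28254)

First expand sqrt(118) as a continued fraction. With x_i = (sqrt(118) + m_i)/d_i and (m_0, d_0) = (0, 1): a_0 = floor(sqrt(118)) = 10, since 10^2 = 100 <= 118 < 121 = 11^2.
Iterate m_{i+1} = d_i*a_i - m_i, d_{i+1} = (118 - m_{i+1}^2)/d_i, a_{i+1} = floor((a_0 + m_{i+1})/d_{i+1}):
  m_1 = 1*10 - 0 = 10, d_1 = (118 - 10^2)/1 = 18/1 = 18, a_1 = floor((10 + 10)/18) = 1.
  m_2 = 18*1 - 10 = 8, d_2 = (118 - 8^2)/18 = 54/18 = 3, a_2 = floor((10 + 8)/3) = 6.
  m_3 = 3*6 - 8 = 10, d_3 = (118 - 10^2)/3 = 18/3 = 6, a_3 = floor((10 + 10)/6) = 3.
  m_4 = 6*3 - 10 = 8, d_4 = (118 - 8^2)/6 = 54/6 = 9, a_4 = floor((10 + 8)/9) = 2.
  m_5 = 9*2 - 8 = 10, d_5 = (118 - 10^2)/9 = 18/9 = 2, a_5 = floor((10 + 10)/2) = 10.
  m_6 = 2*10 - 10 = 10, d_6 = (118 - 10^2)/2 = 18/2 = 9, a_6 = floor((10 + 10)/9) = 2.
  m_7 = 9*2 - 10 = 8, d_7 = (118 - 8^2)/9 = 54/9 = 6, a_7 = floor((10 + 8)/6) = 3.
  m_8 = 6*3 - 8 = 10, d_8 = (118 - 10^2)/6 = 18/6 = 3, a_8 = floor((10 + 10)/3) = 6.
  m_9 = 3*6 - 10 = 8, d_9 = (118 - 8^2)/3 = 54/3 = 18, a_9 = floor((10 + 8)/18) = 1.
  m_10 = 18*1 - 8 = 10, d_10 = (118 - 10^2)/18 = 18/18 = 1, a_10 = floor((10 + 10)/1) = 20.
  m_11 = 1*20 - 10 = 10, d_11 = (118 - 10^2)/1 = 18/1 = 18: (m_11, d_11) = (m_1, d_1) = (10, 18), so from here the quotients repeat a_1, ..., a_10; the period length is 10.
So sqrt(118) = [10; (1, 6, 3, 2, 10, 2, 3, 6, 1, 20)] with period length k = 10.
k is even, so the fundamental solution of x^2 - 118y^2 = 1 is (p_{k-1}, q_{k-1}) = (p_9, q_9); compute convergents through index 9.
Convergents (p_i = a_i*p_{i-1} + p_{i-2}, q_i = a_i*q_{i-1} + q_{i-2} with p_{-2}=0, p_{-1}=1, q_{-2}=1, q_{-1}=0):
  i=0: a_0=10, p_0 = 10*1 + 0 = 10, q_0 = 10*0 + 1 = 1.
  i=1: a_1=1, p_1 = 1*10 + 1 = 11, q_1 = 1*1 + 0 = 1.
  i=2: a_2=6, p_2 = 6*11 + 10 = 76, q_2 = 6*1 + 1 = 7.
  i=3: a_3=3, p_3 = 3*76 + 11 = 239, q_3 = 3*7 + 1 = 22.
  i=4: a_4=2, p_4 = 2*239 + 76 = 554, q_4 = 2*22 + 7 = 51.
  i=5: a_5=10, p_5 = 10*554 + 239 = 5779, q_5 = 10*51 + 22 = 532.
  i=6: a_6=2, p_6 = 2*5779 + 554 = 12112, q_6 = 2*532 + 51 = 1115.
  i=7: a_7=3, p_7 = 3*12112 + 5779 = 42115, q_7 = 3*1115 + 532 = 3877.
  i=8: a_8=6, p_8 = 6*42115 + 12112 = 264802, q_8 = 6*3877 + 1115 = 24377.
  i=9: a_9=1, p_9 = 1*264802 + 42115 = 306917, q_9 = 1*24377 + 3877 = 28254.
Check: 306917^2 - 118*28254^2 = 94198044889 - 94198044888 = 1, so (x, y) = (306917, 28254) solves the equation, and by the theorem it is the least positive solution.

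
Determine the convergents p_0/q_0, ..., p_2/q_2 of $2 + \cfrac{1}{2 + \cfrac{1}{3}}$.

Using the convergent recurrence p_i = a_i*p_{i-1} + p_{i-2}, q_i = a_i*q_{i-1} + q_{i-2} with p_{-2}=0, p_{-1}=1, q_{-2}=1, q_{-1}=0:
  i=0: a_0=2, p_0 = 2*1 + 0 = 2, q_0 = 2*0 + 1 = 1.
  i=1: a_1=2, p_1 = 2*2 + 1 = 5, q_1 = 2*1 + 0 = 2.
  i=2: a_2=3, p_2 = 3*5 + 2 = 17, q_2 = 3*2 + 1 = 7.

2/1, 5/2, 17/7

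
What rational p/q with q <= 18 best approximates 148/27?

93/17

Expand x = 148/27 as a continued fraction with the Euclidean algorithm:
  148 = 5*27 + 13, so a_0 = 5.
  27 = 2*13 + 1, so a_1 = 2.
  13 = 13*1 + 0, so a_2 = 13.
so x = [5; 2, 13].
Convergents (p_i = a_i*p_{i-1} + p_{i-2}, q_i = a_i*q_{i-1} + q_{i-2} with p_{-2}=0, p_{-1}=1, q_{-2}=1, q_{-1}=0), until the denominator exceeds 18:
  i=0: a_0=5, p_0 = 5*1 + 0 = 5, q_0 = 5*0 + 1 = 1.
  i=1: a_1=2, p_1 = 2*5 + 1 = 11, q_1 = 2*1 + 0 = 2.
  i=2: a_2=13, p_2 = 13*11 + 5 = 148, q_2 = 13*2 + 1 = 27.
q_2 = 27 > 18, so the last convergent with denominator <= 18 is p_1/q_1 = 11/2.
The closest fraction with denominator <= 18 is either p_1/q_1 or the intermediate fraction (k*p_1 + p_0)/(k*q_1 + q_0) with the largest k >= 1 whose denominator stays <= 18; these approach x as k grows, and every other convergent or intermediate fraction in range is farther away.
Largest k: floor((18 - q_0)/q_1) = floor((18 - 1)/2) = 8.
That gives (8*11 + 5)/(8*2 + 1) = 93/17.
Compare the errors: |x - 11/2| = |148*2 - 11*27|/(27*2) = 1/54, and |x - 93/17| = |148*17 - 93*27|/(27*17) = 5/459.
Cross-multiplying, 5*54 = 270 < 459 = 1*459, so 5/459 is smaller: the intermediate fraction 93/17 is closer to x than 11/2.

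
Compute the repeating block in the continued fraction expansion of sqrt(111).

Write x_i = (sqrt(111) + m_i)/d_i with (m_0, d_0) = (0, 1). a_0 = floor(sqrt(111)) = 10, since 10^2 = 100 <= 111 < 121 = 11^2.
Iterate m_{i+1} = d_i*a_i - m_i, d_{i+1} = (111 - m_{i+1}^2)/d_i, a_{i+1} = floor((a_0 + m_{i+1})/d_{i+1}):
  m_1 = 1*10 - 0 = 10, d_1 = (111 - 10^2)/1 = 11/1 = 11, a_1 = floor((10 + 10)/11) = 1.
  m_2 = 11*1 - 10 = 1, d_2 = (111 - 1^2)/11 = 110/11 = 10, a_2 = floor((10 + 1)/10) = 1.
  m_3 = 10*1 - 1 = 9, d_3 = (111 - 9^2)/10 = 30/10 = 3, a_3 = floor((10 + 9)/3) = 6.
  m_4 = 3*6 - 9 = 9, d_4 = (111 - 9^2)/3 = 30/3 = 10, a_4 = floor((10 + 9)/10) = 1.
  m_5 = 10*1 - 9 = 1, d_5 = (111 - 1^2)/10 = 110/10 = 11, a_5 = floor((10 + 1)/11) = 1.
  m_6 = 11*1 - 1 = 10, d_6 = (111 - 10^2)/11 = 11/11 = 1, a_6 = floor((10 + 10)/1) = 20.
  m_7 = 1*20 - 10 = 10, d_7 = (111 - 10^2)/1 = 11/1 = 11: (m_7, d_7) = (m_1, d_1) = (10, 11), so from here the quotients repeat a_1, ..., a_6; the period length is 6.
Hence the expansion of sqrt(111) is a_0 = 10 followed by the repeating block 1, 1, 6, 1, 1, 20 (period 6).

[10; (1, 1, 6, 1, 1, 20)]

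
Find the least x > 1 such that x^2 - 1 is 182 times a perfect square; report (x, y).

(x, y) = (27, 2)

First expand sqrt(182) as a continued fraction. With x_i = (sqrt(182) + m_i)/d_i and (m_0, d_0) = (0, 1): a_0 = floor(sqrt(182)) = 13, since 13^2 = 169 <= 182 < 196 = 14^2.
Iterate m_{i+1} = d_i*a_i - m_i, d_{i+1} = (182 - m_{i+1}^2)/d_i, a_{i+1} = floor((a_0 + m_{i+1})/d_{i+1}):
  m_1 = 1*13 - 0 = 13, d_1 = (182 - 13^2)/1 = 13/1 = 13, a_1 = floor((13 + 13)/13) = 2.
  m_2 = 13*2 - 13 = 13, d_2 = (182 - 13^2)/13 = 13/13 = 1, a_2 = floor((13 + 13)/1) = 26.
  m_3 = 1*26 - 13 = 13, d_3 = (182 - 13^2)/1 = 13/1 = 13: (m_3, d_3) = (m_1, d_1) = (13, 13), so from here the quotients repeat a_1, a_2; the period length is 2.
So sqrt(182) = [13; (2, 26)] with period length k = 2.
k is even, so the fundamental solution of x^2 - 182y^2 = 1 is (p_{k-1}, q_{k-1}) = (p_1, q_1); compute convergents through index 1.
Convergents (p_i = a_i*p_{i-1} + p_{i-2}, q_i = a_i*q_{i-1} + q_{i-2} with p_{-2}=0, p_{-1}=1, q_{-2}=1, q_{-1}=0):
  i=0: a_0=13, p_0 = 13*1 + 0 = 13, q_0 = 13*0 + 1 = 1.
  i=1: a_1=2, p_1 = 2*13 + 1 = 27, q_1 = 2*1 + 0 = 2.
Check: 27^2 - 182*2^2 = 729 - 728 = 1, so (x, y) = (27, 2) solves the equation, and by the theorem it is the least positive solution.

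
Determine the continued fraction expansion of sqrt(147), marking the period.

Write x_i = (sqrt(147) + m_i)/d_i with (m_0, d_0) = (0, 1). a_0 = floor(sqrt(147)) = 12, since 12^2 = 144 <= 147 < 169 = 13^2.
Iterate m_{i+1} = d_i*a_i - m_i, d_{i+1} = (147 - m_{i+1}^2)/d_i, a_{i+1} = floor((a_0 + m_{i+1})/d_{i+1}):
  m_1 = 1*12 - 0 = 12, d_1 = (147 - 12^2)/1 = 3/1 = 3, a_1 = floor((12 + 12)/3) = 8.
  m_2 = 3*8 - 12 = 12, d_2 = (147 - 12^2)/3 = 3/3 = 1, a_2 = floor((12 + 12)/1) = 24.
  m_3 = 1*24 - 12 = 12, d_3 = (147 - 12^2)/1 = 3/1 = 3: (m_3, d_3) = (m_1, d_1) = (12, 3), so from here the quotients repeat a_1, a_2; the period length is 2.
Hence the expansion of sqrt(147) is a_0 = 12 followed by the repeating block 8, 24 (period 2).

[12; (8, 24)]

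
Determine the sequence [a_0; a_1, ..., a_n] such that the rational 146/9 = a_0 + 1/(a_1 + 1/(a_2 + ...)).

[16; 4, 2]

Run the Euclidean algorithm on 146 and 9; the successive quotients are the partial quotients a_0, a_1, ... (each step inverts the fractional part left over by the previous one):
  146 = 16*9 + 2, so a_0 = 16.
  9 = 4*2 + 1, so a_1 = 4.
  2 = 2*1 + 0, so a_2 = 2.
The remainder reaches 0 after 3 divisions, so the expansion has 3 partial quotients, read off in order.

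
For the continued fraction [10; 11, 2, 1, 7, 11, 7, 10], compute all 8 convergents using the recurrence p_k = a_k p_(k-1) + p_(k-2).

10/1, 111/11, 232/23, 343/34, 2633/261, 29306/2905, 207775/20596, 2107056/208865

Using the convergent recurrence p_i = a_i*p_{i-1} + p_{i-2}, q_i = a_i*q_{i-1} + q_{i-2} with p_{-2}=0, p_{-1}=1, q_{-2}=1, q_{-1}=0:
  i=0: a_0=10, p_0 = 10*1 + 0 = 10, q_0 = 10*0 + 1 = 1.
  i=1: a_1=11, p_1 = 11*10 + 1 = 111, q_1 = 11*1 + 0 = 11.
  i=2: a_2=2, p_2 = 2*111 + 10 = 232, q_2 = 2*11 + 1 = 23.
  i=3: a_3=1, p_3 = 1*232 + 111 = 343, q_3 = 1*23 + 11 = 34.
  i=4: a_4=7, p_4 = 7*343 + 232 = 2633, q_4 = 7*34 + 23 = 261.
  i=5: a_5=11, p_5 = 11*2633 + 343 = 29306, q_5 = 11*261 + 34 = 2905.
  i=6: a_6=7, p_6 = 7*29306 + 2633 = 207775, q_6 = 7*2905 + 261 = 20596.
  i=7: a_7=10, p_7 = 10*207775 + 29306 = 2107056, q_7 = 10*20596 + 2905 = 208865.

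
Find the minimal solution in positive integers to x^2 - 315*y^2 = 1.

First expand sqrt(315) as a continued fraction. With x_i = (sqrt(315) + m_i)/d_i and (m_0, d_0) = (0, 1): a_0 = floor(sqrt(315)) = 17, since 17^2 = 289 <= 315 < 324 = 18^2.
Iterate m_{i+1} = d_i*a_i - m_i, d_{i+1} = (315 - m_{i+1}^2)/d_i, a_{i+1} = floor((a_0 + m_{i+1})/d_{i+1}):
  m_1 = 1*17 - 0 = 17, d_1 = (315 - 17^2)/1 = 26/1 = 26, a_1 = floor((17 + 17)/26) = 1.
  m_2 = 26*1 - 17 = 9, d_2 = (315 - 9^2)/26 = 234/26 = 9, a_2 = floor((17 + 9)/9) = 2.
  m_3 = 9*2 - 9 = 9, d_3 = (315 - 9^2)/9 = 234/9 = 26, a_3 = floor((17 + 9)/26) = 1.
  m_4 = 26*1 - 9 = 17, d_4 = (315 - 17^2)/26 = 26/26 = 1, a_4 = floor((17 + 17)/1) = 34.
  m_5 = 1*34 - 17 = 17, d_5 = (315 - 17^2)/1 = 26/1 = 26: (m_5, d_5) = (m_1, d_1) = (17, 26), so from here the quotients repeat a_1, ..., a_4; the period length is 4.
So sqrt(315) = [17; (1, 2, 1, 34)] with period length k = 4.
k is even, so the fundamental solution of x^2 - 315y^2 = 1 is (p_{k-1}, q_{k-1}) = (p_3, q_3); compute convergents through index 3.
Convergents (p_i = a_i*p_{i-1} + p_{i-2}, q_i = a_i*q_{i-1} + q_{i-2} with p_{-2}=0, p_{-1}=1, q_{-2}=1, q_{-1}=0):
  i=0: a_0=17, p_0 = 17*1 + 0 = 17, q_0 = 17*0 + 1 = 1.
  i=1: a_1=1, p_1 = 1*17 + 1 = 18, q_1 = 1*1 + 0 = 1.
  i=2: a_2=2, p_2 = 2*18 + 17 = 53, q_2 = 2*1 + 1 = 3.
  i=3: a_3=1, p_3 = 1*53 + 18 = 71, q_3 = 1*3 + 1 = 4.
Check: 71^2 - 315*4^2 = 5041 - 5040 = 1, so (x, y) = (71, 4) solves the equation, and by the theorem it is the least positive solution.

(x, y) = (71, 4)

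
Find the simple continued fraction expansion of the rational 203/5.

Run the Euclidean algorithm on 203 and 5; the successive quotients are the partial quotients a_0, a_1, ... (each step inverts the fractional part left over by the previous one):
  203 = 40*5 + 3, so a_0 = 40.
  5 = 1*3 + 2, so a_1 = 1.
  3 = 1*2 + 1, so a_2 = 1.
  2 = 2*1 + 0, so a_3 = 2.
The remainder reaches 0 after 4 divisions, so the expansion has 4 partial quotients, read off in order.

[40; 1, 1, 2]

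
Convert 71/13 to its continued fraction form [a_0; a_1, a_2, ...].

Run the Euclidean algorithm on 71 and 13; the successive quotients are the partial quotients a_0, a_1, ... (each step inverts the fractional part left over by the previous one):
  71 = 5*13 + 6, so a_0 = 5.
  13 = 2*6 + 1, so a_1 = 2.
  6 = 6*1 + 0, so a_2 = 6.
The remainder reaches 0 after 3 divisions, so the expansion has 3 partial quotients, read off in order.

[5; 2, 6]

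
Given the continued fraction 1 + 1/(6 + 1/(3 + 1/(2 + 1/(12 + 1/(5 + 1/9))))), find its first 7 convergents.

1/1, 7/6, 22/19, 51/44, 634/547, 3221/2779, 29623/25558

Using the convergent recurrence p_i = a_i*p_{i-1} + p_{i-2}, q_i = a_i*q_{i-1} + q_{i-2} with p_{-2}=0, p_{-1}=1, q_{-2}=1, q_{-1}=0:
  i=0: a_0=1, p_0 = 1*1 + 0 = 1, q_0 = 1*0 + 1 = 1.
  i=1: a_1=6, p_1 = 6*1 + 1 = 7, q_1 = 6*1 + 0 = 6.
  i=2: a_2=3, p_2 = 3*7 + 1 = 22, q_2 = 3*6 + 1 = 19.
  i=3: a_3=2, p_3 = 2*22 + 7 = 51, q_3 = 2*19 + 6 = 44.
  i=4: a_4=12, p_4 = 12*51 + 22 = 634, q_4 = 12*44 + 19 = 547.
  i=5: a_5=5, p_5 = 5*634 + 51 = 3221, q_5 = 5*547 + 44 = 2779.
  i=6: a_6=9, p_6 = 9*3221 + 634 = 29623, q_6 = 9*2779 + 547 = 25558.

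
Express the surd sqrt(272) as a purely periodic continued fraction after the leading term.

Write x_i = (sqrt(272) + m_i)/d_i with (m_0, d_0) = (0, 1). a_0 = floor(sqrt(272)) = 16, since 16^2 = 256 <= 272 < 289 = 17^2.
Iterate m_{i+1} = d_i*a_i - m_i, d_{i+1} = (272 - m_{i+1}^2)/d_i, a_{i+1} = floor((a_0 + m_{i+1})/d_{i+1}):
  m_1 = 1*16 - 0 = 16, d_1 = (272 - 16^2)/1 = 16/1 = 16, a_1 = floor((16 + 16)/16) = 2.
  m_2 = 16*2 - 16 = 16, d_2 = (272 - 16^2)/16 = 16/16 = 1, a_2 = floor((16 + 16)/1) = 32.
  m_3 = 1*32 - 16 = 16, d_3 = (272 - 16^2)/1 = 16/1 = 16: (m_3, d_3) = (m_1, d_1) = (16, 16), so from here the quotients repeat a_1, a_2; the period length is 2.
Hence the expansion of sqrt(272) is a_0 = 16 followed by the repeating block 2, 32 (period 2).

[16; (2, 32)]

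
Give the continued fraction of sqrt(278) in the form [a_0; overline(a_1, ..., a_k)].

[16; overline(1, 2, 16, 2, 1, 32)]

Write x_i = (sqrt(278) + m_i)/d_i with (m_0, d_0) = (0, 1). a_0 = floor(sqrt(278)) = 16, since 16^2 = 256 <= 278 < 289 = 17^2.
Iterate m_{i+1} = d_i*a_i - m_i, d_{i+1} = (278 - m_{i+1}^2)/d_i, a_{i+1} = floor((a_0 + m_{i+1})/d_{i+1}):
  m_1 = 1*16 - 0 = 16, d_1 = (278 - 16^2)/1 = 22/1 = 22, a_1 = floor((16 + 16)/22) = 1.
  m_2 = 22*1 - 16 = 6, d_2 = (278 - 6^2)/22 = 242/22 = 11, a_2 = floor((16 + 6)/11) = 2.
  m_3 = 11*2 - 6 = 16, d_3 = (278 - 16^2)/11 = 22/11 = 2, a_3 = floor((16 + 16)/2) = 16.
  m_4 = 2*16 - 16 = 16, d_4 = (278 - 16^2)/2 = 22/2 = 11, a_4 = floor((16 + 16)/11) = 2.
  m_5 = 11*2 - 16 = 6, d_5 = (278 - 6^2)/11 = 242/11 = 22, a_5 = floor((16 + 6)/22) = 1.
  m_6 = 22*1 - 6 = 16, d_6 = (278 - 16^2)/22 = 22/22 = 1, a_6 = floor((16 + 16)/1) = 32.
  m_7 = 1*32 - 16 = 16, d_7 = (278 - 16^2)/1 = 22/1 = 22: (m_7, d_7) = (m_1, d_1) = (16, 22), so from here the quotients repeat a_1, ..., a_6; the period length is 6.
Hence the expansion of sqrt(278) is a_0 = 16 followed by the repeating block 1, 2, 16, 2, 1, 32 (period 6).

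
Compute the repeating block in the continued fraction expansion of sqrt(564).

[23; (1, 2, 1, 46)]

Write x_i = (sqrt(564) + m_i)/d_i with (m_0, d_0) = (0, 1). a_0 = floor(sqrt(564)) = 23, since 23^2 = 529 <= 564 < 576 = 24^2.
Iterate m_{i+1} = d_i*a_i - m_i, d_{i+1} = (564 - m_{i+1}^2)/d_i, a_{i+1} = floor((a_0 + m_{i+1})/d_{i+1}):
  m_1 = 1*23 - 0 = 23, d_1 = (564 - 23^2)/1 = 35/1 = 35, a_1 = floor((23 + 23)/35) = 1.
  m_2 = 35*1 - 23 = 12, d_2 = (564 - 12^2)/35 = 420/35 = 12, a_2 = floor((23 + 12)/12) = 2.
  m_3 = 12*2 - 12 = 12, d_3 = (564 - 12^2)/12 = 420/12 = 35, a_3 = floor((23 + 12)/35) = 1.
  m_4 = 35*1 - 12 = 23, d_4 = (564 - 23^2)/35 = 35/35 = 1, a_4 = floor((23 + 23)/1) = 46.
  m_5 = 1*46 - 23 = 23, d_5 = (564 - 23^2)/1 = 35/1 = 35: (m_5, d_5) = (m_1, d_1) = (23, 35), so from here the quotients repeat a_1, ..., a_4; the period length is 4.
Hence the expansion of sqrt(564) is a_0 = 23 followed by the repeating block 1, 2, 1, 46 (period 4).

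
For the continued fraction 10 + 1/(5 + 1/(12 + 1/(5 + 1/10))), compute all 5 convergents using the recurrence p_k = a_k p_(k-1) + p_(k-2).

10/1, 51/5, 622/61, 3161/310, 32232/3161

Using the convergent recurrence p_i = a_i*p_{i-1} + p_{i-2}, q_i = a_i*q_{i-1} + q_{i-2} with p_{-2}=0, p_{-1}=1, q_{-2}=1, q_{-1}=0:
  i=0: a_0=10, p_0 = 10*1 + 0 = 10, q_0 = 10*0 + 1 = 1.
  i=1: a_1=5, p_1 = 5*10 + 1 = 51, q_1 = 5*1 + 0 = 5.
  i=2: a_2=12, p_2 = 12*51 + 10 = 622, q_2 = 12*5 + 1 = 61.
  i=3: a_3=5, p_3 = 5*622 + 51 = 3161, q_3 = 5*61 + 5 = 310.
  i=4: a_4=10, p_4 = 10*3161 + 622 = 32232, q_4 = 10*310 + 61 = 3161.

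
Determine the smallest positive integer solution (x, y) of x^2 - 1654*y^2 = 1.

First expand sqrt(1654) as a continued fraction. With x_i = (sqrt(1654) + m_i)/d_i and (m_0, d_0) = (0, 1): a_0 = floor(sqrt(1654)) = 40, since 40^2 = 1600 <= 1654 < 1681 = 41^2.
Iterate m_{i+1} = d_i*a_i - m_i, d_{i+1} = (1654 - m_{i+1}^2)/d_i, a_{i+1} = floor((a_0 + m_{i+1})/d_{i+1}):
  m_1 = 1*40 - 0 = 40, d_1 = (1654 - 40^2)/1 = 54/1 = 54, a_1 = floor((40 + 40)/54) = 1.
  m_2 = 54*1 - 40 = 14, d_2 = (1654 - 14^2)/54 = 1458/54 = 27, a_2 = floor((40 + 14)/27) = 2.
  m_3 = 27*2 - 14 = 40, d_3 = (1654 - 40^2)/27 = 54/27 = 2, a_3 = floor((40 + 40)/2) = 40.
  m_4 = 2*40 - 40 = 40, d_4 = (1654 - 40^2)/2 = 54/2 = 27, a_4 = floor((40 + 40)/27) = 2.
  m_5 = 27*2 - 40 = 14, d_5 = (1654 - 14^2)/27 = 1458/27 = 54, a_5 = floor((40 + 14)/54) = 1.
  m_6 = 54*1 - 14 = 40, d_6 = (1654 - 40^2)/54 = 54/54 = 1, a_6 = floor((40 + 40)/1) = 80.
  m_7 = 1*80 - 40 = 40, d_7 = (1654 - 40^2)/1 = 54/1 = 54: (m_7, d_7) = (m_1, d_1) = (40, 54), so from here the quotients repeat a_1, ..., a_6; the period length is 6.
So sqrt(1654) = [40; (1, 2, 40, 2, 1, 80)] with period length k = 6.
k is even, so the fundamental solution of x^2 - 1654y^2 = 1 is (p_{k-1}, q_{k-1}) = (p_5, q_5); compute convergents through index 5.
Convergents (p_i = a_i*p_{i-1} + p_{i-2}, q_i = a_i*q_{i-1} + q_{i-2} with p_{-2}=0, p_{-1}=1, q_{-2}=1, q_{-1}=0):
  i=0: a_0=40, p_0 = 40*1 + 0 = 40, q_0 = 40*0 + 1 = 1.
  i=1: a_1=1, p_1 = 1*40 + 1 = 41, q_1 = 1*1 + 0 = 1.
  i=2: a_2=2, p_2 = 2*41 + 40 = 122, q_2 = 2*1 + 1 = 3.
  i=3: a_3=40, p_3 = 40*122 + 41 = 4921, q_3 = 40*3 + 1 = 121.
  i=4: a_4=2, p_4 = 2*4921 + 122 = 9964, q_4 = 2*121 + 3 = 245.
  i=5: a_5=1, p_5 = 1*9964 + 4921 = 14885, q_5 = 1*245 + 121 = 366.
Check: 14885^2 - 1654*366^2 = 221563225 - 221563224 = 1, so (x, y) = (14885, 366) solves the equation, and by the theorem it is the least positive solution.

(x, y) = (14885, 366)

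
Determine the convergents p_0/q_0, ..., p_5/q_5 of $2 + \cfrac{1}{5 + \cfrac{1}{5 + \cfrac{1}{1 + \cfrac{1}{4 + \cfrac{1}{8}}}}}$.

2/1, 11/5, 57/26, 68/31, 329/150, 2700/1231

Using the convergent recurrence p_i = a_i*p_{i-1} + p_{i-2}, q_i = a_i*q_{i-1} + q_{i-2} with p_{-2}=0, p_{-1}=1, q_{-2}=1, q_{-1}=0:
  i=0: a_0=2, p_0 = 2*1 + 0 = 2, q_0 = 2*0 + 1 = 1.
  i=1: a_1=5, p_1 = 5*2 + 1 = 11, q_1 = 5*1 + 0 = 5.
  i=2: a_2=5, p_2 = 5*11 + 2 = 57, q_2 = 5*5 + 1 = 26.
  i=3: a_3=1, p_3 = 1*57 + 11 = 68, q_3 = 1*26 + 5 = 31.
  i=4: a_4=4, p_4 = 4*68 + 57 = 329, q_4 = 4*31 + 26 = 150.
  i=5: a_5=8, p_5 = 8*329 + 68 = 2700, q_5 = 8*150 + 31 = 1231.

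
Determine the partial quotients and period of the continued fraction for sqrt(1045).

[32; (3, 15, 1, 4, 1, 15, 3, 64)]

Write x_i = (sqrt(1045) + m_i)/d_i with (m_0, d_0) = (0, 1). a_0 = floor(sqrt(1045)) = 32, since 32^2 = 1024 <= 1045 < 1089 = 33^2.
Iterate m_{i+1} = d_i*a_i - m_i, d_{i+1} = (1045 - m_{i+1}^2)/d_i, a_{i+1} = floor((a_0 + m_{i+1})/d_{i+1}):
  m_1 = 1*32 - 0 = 32, d_1 = (1045 - 32^2)/1 = 21/1 = 21, a_1 = floor((32 + 32)/21) = 3.
  m_2 = 21*3 - 32 = 31, d_2 = (1045 - 31^2)/21 = 84/21 = 4, a_2 = floor((32 + 31)/4) = 15.
  m_3 = 4*15 - 31 = 29, d_3 = (1045 - 29^2)/4 = 204/4 = 51, a_3 = floor((32 + 29)/51) = 1.
  m_4 = 51*1 - 29 = 22, d_4 = (1045 - 22^2)/51 = 561/51 = 11, a_4 = floor((32 + 22)/11) = 4.
  m_5 = 11*4 - 22 = 22, d_5 = (1045 - 22^2)/11 = 561/11 = 51, a_5 = floor((32 + 22)/51) = 1.
  m_6 = 51*1 - 22 = 29, d_6 = (1045 - 29^2)/51 = 204/51 = 4, a_6 = floor((32 + 29)/4) = 15.
  m_7 = 4*15 - 29 = 31, d_7 = (1045 - 31^2)/4 = 84/4 = 21, a_7 = floor((32 + 31)/21) = 3.
  m_8 = 21*3 - 31 = 32, d_8 = (1045 - 32^2)/21 = 21/21 = 1, a_8 = floor((32 + 32)/1) = 64.
  m_9 = 1*64 - 32 = 32, d_9 = (1045 - 32^2)/1 = 21/1 = 21: (m_9, d_9) = (m_1, d_1) = (32, 21), so from here the quotients repeat a_1, ..., a_8; the period length is 8.
Hence the expansion of sqrt(1045) is a_0 = 32 followed by the repeating block 3, 15, 1, 4, 1, 15, 3, 64 (period 8).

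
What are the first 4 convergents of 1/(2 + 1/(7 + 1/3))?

0/1, 1/2, 7/15, 22/47

Using the convergent recurrence p_i = a_i*p_{i-1} + p_{i-2}, q_i = a_i*q_{i-1} + q_{i-2} with p_{-2}=0, p_{-1}=1, q_{-2}=1, q_{-1}=0:
  i=0: a_0=0, p_0 = 0*1 + 0 = 0, q_0 = 0*0 + 1 = 1.
  i=1: a_1=2, p_1 = 2*0 + 1 = 1, q_1 = 2*1 + 0 = 2.
  i=2: a_2=7, p_2 = 7*1 + 0 = 7, q_2 = 7*2 + 1 = 15.
  i=3: a_3=3, p_3 = 3*7 + 1 = 22, q_3 = 3*15 + 2 = 47.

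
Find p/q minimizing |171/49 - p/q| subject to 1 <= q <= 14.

7/2

Expand x = 171/49 as a continued fraction with the Euclidean algorithm:
  171 = 3*49 + 24, so a_0 = 3.
  49 = 2*24 + 1, so a_1 = 2.
  24 = 24*1 + 0, so a_2 = 24.
so x = [3; 2, 24].
Convergents (p_i = a_i*p_{i-1} + p_{i-2}, q_i = a_i*q_{i-1} + q_{i-2} with p_{-2}=0, p_{-1}=1, q_{-2}=1, q_{-1}=0), until the denominator exceeds 14:
  i=0: a_0=3, p_0 = 3*1 + 0 = 3, q_0 = 3*0 + 1 = 1.
  i=1: a_1=2, p_1 = 2*3 + 1 = 7, q_1 = 2*1 + 0 = 2.
  i=2: a_2=24, p_2 = 24*7 + 3 = 171, q_2 = 24*2 + 1 = 49.
q_2 = 49 > 14, so the last convergent with denominator <= 14 is p_1/q_1 = 7/2.
The closest fraction with denominator <= 14 is either p_1/q_1 or the intermediate fraction (k*p_1 + p_0)/(k*q_1 + q_0) with the largest k >= 1 whose denominator stays <= 14; these approach x as k grows, and every other convergent or intermediate fraction in range is farther away.
Largest k: floor((14 - q_0)/q_1) = floor((14 - 1)/2) = 6.
That gives (6*7 + 3)/(6*2 + 1) = 45/13.
Compare the errors: |x - 7/2| = |171*2 - 7*49|/(49*2) = 1/98, and |x - 45/13| = |171*13 - 45*49|/(49*13) = 18/637.
Cross-multiplying, 1*637 = 637 < 1764 = 18*98, so 1/98 is smaller: the convergent 7/2 is closer to x than 45/13.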